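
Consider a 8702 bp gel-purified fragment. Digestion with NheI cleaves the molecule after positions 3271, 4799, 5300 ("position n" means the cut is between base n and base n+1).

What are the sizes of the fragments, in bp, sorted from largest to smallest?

3402, 3271, 1528, 501 bp

Linear molecule, 3 cuts → 4 fragments:
  3271 − 0 = 3271 bp
  4799 − 3271 = 1528 bp
  5300 − 4799 = 501 bp
  8702 − 5300 = 3402 bp
Sorted largest to smallest: 3402, 3271, 1528, 501 bp.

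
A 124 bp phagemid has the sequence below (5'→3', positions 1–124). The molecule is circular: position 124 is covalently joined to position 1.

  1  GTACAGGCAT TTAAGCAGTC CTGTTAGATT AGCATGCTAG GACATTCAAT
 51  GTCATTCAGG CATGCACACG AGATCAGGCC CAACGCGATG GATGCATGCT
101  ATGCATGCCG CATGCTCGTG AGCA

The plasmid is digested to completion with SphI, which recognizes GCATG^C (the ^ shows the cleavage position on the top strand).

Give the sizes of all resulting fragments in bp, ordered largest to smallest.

SphI sites (GCATGC) start at positions 32, 60, 94, 103, 110.
SphI cuts after base 5 of each site (before the last base), so after positions 36, 64, 98, 107, 114.
Circular molecule, 5 cuts → 5 fragments:
  37–64 → 28 bp
  65–98 → 34 bp
  99–107 → 9 bp
  108–114 → 7 bp
  115–124 then 1–36 → 10 + 36 = 46 bp
Sorted largest to smallest: 46, 34, 28, 9, 7 bp.

46, 34, 28, 9, 7 bp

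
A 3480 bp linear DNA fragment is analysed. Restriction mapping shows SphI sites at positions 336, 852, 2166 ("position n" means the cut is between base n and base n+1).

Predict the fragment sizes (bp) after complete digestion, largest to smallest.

1314, 1314, 516, 336 bp

Linear molecule, 3 cuts → 4 fragments:
  336 − 0 = 336 bp
  852 − 336 = 516 bp
  2166 − 852 = 1314 bp
  3480 − 2166 = 1314 bp
Sorted largest to smallest: 1314, 1314, 516, 336 bp.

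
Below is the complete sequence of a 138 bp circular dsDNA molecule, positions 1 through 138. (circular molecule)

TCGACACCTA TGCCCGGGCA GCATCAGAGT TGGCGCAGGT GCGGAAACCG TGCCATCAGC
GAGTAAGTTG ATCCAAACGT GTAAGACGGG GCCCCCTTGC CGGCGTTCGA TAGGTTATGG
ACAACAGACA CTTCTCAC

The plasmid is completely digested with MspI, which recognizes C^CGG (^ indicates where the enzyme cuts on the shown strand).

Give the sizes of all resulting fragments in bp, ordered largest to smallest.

86, 52 bp

MspI sites (CCGG) start at positions 14, 100.
MspI cuts after the first base of each site, so after positions 14, 100.
Circular molecule, 2 cuts → 2 fragments:
  15–100 → 86 bp
  101–138 then 1–14 → 38 + 14 = 52 bp
Sorted largest to smallest: 86, 52 bp.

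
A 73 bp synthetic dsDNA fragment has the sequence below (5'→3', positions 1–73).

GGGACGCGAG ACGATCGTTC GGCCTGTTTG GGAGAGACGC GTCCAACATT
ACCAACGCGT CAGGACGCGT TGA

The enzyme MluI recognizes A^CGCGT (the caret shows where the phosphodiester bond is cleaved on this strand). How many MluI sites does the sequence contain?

ACGCGT occurs starting at positions 37, 55, 65.
MluI cuts at 3 sites.

3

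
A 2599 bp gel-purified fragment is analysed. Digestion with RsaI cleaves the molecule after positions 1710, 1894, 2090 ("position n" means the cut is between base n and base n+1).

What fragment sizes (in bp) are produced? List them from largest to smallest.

Linear molecule, 3 cuts → 4 fragments:
  1710 − 0 = 1710 bp
  1894 − 1710 = 184 bp
  2090 − 1894 = 196 bp
  2599 − 2090 = 509 bp
Sorted largest to smallest: 1710, 509, 196, 184 bp.

1710, 509, 196, 184 bp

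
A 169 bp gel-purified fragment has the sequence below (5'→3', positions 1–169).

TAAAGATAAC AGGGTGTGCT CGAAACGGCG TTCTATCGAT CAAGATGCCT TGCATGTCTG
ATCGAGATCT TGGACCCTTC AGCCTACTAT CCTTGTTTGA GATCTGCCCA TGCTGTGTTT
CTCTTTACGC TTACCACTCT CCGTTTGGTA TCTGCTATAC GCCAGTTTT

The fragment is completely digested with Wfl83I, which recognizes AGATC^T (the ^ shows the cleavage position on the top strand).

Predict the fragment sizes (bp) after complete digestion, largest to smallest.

69, 65, 35 bp

Wfl83I sites (AGATCT) start at positions 65, 100.
Wfl83I cuts after base 5 of each site (before the last base), so after positions 69, 104.
Linear molecule, 2 cuts → 3 fragments:
  1–69 → 69 bp
  70–104 → 35 bp
  105–169 → 65 bp
Sorted largest to smallest: 69, 65, 35 bp.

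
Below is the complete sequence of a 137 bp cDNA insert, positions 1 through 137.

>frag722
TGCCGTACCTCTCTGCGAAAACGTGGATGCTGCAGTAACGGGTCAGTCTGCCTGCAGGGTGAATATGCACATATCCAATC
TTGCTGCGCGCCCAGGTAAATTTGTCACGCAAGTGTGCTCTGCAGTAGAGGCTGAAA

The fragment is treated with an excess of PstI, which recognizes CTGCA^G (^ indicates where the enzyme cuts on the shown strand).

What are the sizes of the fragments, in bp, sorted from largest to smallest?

68, 34, 22, 13 bp

PstI sites (CTGCAG) start at positions 30, 52, 120.
PstI cuts after base 5 of each site (before the last base), so after positions 34, 56, 124.
Linear molecule, 3 cuts → 4 fragments:
  1–34 → 34 bp
  35–56 → 22 bp
  57–124 → 68 bp
  125–137 → 13 bp
Sorted largest to smallest: 68, 34, 22, 13 bp.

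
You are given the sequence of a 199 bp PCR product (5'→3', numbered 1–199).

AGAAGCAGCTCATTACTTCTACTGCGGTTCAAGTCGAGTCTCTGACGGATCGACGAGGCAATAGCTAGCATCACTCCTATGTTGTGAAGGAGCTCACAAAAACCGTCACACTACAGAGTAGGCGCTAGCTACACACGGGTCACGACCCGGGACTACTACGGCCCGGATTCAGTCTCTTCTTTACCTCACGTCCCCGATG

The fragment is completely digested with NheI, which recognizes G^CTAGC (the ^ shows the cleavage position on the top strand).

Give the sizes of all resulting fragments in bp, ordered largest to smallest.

75, 64, 60 bp

NheI sites (GCTAGC) start at positions 64, 124.
NheI cuts after the first base of each site, so after positions 64, 124.
Linear molecule, 2 cuts → 3 fragments:
  1–64 → 64 bp
  65–124 → 60 bp
  125–199 → 75 bp
Sorted largest to smallest: 75, 64, 60 bp.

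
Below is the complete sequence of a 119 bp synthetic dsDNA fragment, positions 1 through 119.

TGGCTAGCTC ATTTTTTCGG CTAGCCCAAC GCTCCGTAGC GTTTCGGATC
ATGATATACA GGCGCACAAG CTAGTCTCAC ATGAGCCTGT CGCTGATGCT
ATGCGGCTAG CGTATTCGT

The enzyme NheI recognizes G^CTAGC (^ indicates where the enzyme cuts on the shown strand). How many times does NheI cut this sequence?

3

GCTAGC occurs starting at positions 3, 20, 106.
NheI cuts at 3 sites.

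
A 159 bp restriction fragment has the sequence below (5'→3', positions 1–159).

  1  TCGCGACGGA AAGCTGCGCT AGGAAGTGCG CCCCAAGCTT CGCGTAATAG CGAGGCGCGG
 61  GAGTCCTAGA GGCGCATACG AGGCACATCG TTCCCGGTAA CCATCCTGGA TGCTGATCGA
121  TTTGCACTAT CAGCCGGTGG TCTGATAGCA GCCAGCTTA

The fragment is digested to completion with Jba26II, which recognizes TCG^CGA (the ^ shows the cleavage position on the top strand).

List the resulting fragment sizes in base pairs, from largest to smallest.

156, 3 bp

The Jba26II site (TCGCGA) starts at position 1.
Jba26II cuts after base 3 of each site, so after position 3.
Linear molecule, 1 cut → 2 fragments:
  1–3 → 3 bp
  4–159 → 156 bp
Sorted largest to smallest: 156, 3 bp.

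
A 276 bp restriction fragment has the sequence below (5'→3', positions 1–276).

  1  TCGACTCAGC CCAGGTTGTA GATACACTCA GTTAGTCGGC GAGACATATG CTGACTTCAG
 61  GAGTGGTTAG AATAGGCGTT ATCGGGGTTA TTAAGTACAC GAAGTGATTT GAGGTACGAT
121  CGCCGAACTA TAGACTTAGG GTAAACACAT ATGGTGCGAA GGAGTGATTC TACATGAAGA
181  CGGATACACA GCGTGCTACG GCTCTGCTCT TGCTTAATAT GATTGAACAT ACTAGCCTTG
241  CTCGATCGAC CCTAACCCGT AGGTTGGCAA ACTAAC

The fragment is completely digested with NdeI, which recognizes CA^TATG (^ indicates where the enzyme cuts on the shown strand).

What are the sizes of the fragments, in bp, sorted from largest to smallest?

127, 103, 46 bp

NdeI sites (CATATG) start at positions 45, 148.
NdeI cuts after base 2 of each site, so after positions 46, 149.
Linear molecule, 2 cuts → 3 fragments:
  1–46 → 46 bp
  47–149 → 103 bp
  150–276 → 127 bp
Sorted largest to smallest: 127, 103, 46 bp.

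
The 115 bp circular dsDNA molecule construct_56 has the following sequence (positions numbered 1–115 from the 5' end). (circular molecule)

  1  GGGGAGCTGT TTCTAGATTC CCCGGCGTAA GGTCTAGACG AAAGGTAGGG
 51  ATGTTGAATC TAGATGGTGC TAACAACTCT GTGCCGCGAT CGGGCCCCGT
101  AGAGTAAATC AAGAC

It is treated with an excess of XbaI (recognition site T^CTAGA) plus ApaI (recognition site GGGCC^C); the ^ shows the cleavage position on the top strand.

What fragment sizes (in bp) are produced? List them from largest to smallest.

37, 31, 26, 21 bp

XbaI sites (TCTAGA) start at positions 12, 33, 59.
XbaI cuts after the first base of each site, so after positions 12, 33, 59.
The ApaI site (GGGCCC) starts at position 92.
ApaI cuts after base 5 of each site (before the last base), so after position 96.
Combined cut positions: 12, 33, 59, 96.
Circular molecule, 4 cuts → 4 fragments:
  13–33 → 21 bp
  34–59 → 26 bp
  60–96 → 37 bp
  97–115 then 1–12 → 19 + 12 = 31 bp
Sorted largest to smallest: 37, 31, 26, 21 bp.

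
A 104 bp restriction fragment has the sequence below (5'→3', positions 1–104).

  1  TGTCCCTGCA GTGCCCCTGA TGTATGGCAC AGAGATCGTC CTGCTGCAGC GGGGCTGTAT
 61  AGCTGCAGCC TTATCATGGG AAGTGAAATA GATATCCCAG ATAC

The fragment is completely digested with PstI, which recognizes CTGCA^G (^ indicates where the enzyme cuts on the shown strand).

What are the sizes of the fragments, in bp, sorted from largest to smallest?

38, 37, 19, 10 bp

PstI sites (CTGCAG) start at positions 6, 44, 63.
PstI cuts after base 5 of each site (before the last base), so after positions 10, 48, 67.
Linear molecule, 3 cuts → 4 fragments:
  1–10 → 10 bp
  11–48 → 38 bp
  49–67 → 19 bp
  68–104 → 37 bp
Sorted largest to smallest: 38, 37, 19, 10 bp.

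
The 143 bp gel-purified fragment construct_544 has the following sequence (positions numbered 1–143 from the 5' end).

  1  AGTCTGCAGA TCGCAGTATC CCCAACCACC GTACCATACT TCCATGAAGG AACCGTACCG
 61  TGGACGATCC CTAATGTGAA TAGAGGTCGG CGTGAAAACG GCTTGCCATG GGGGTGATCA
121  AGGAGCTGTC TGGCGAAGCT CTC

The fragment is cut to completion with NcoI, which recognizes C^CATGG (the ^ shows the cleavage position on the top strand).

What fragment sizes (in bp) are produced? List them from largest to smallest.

106, 37 bp

The NcoI site (CCATGG) starts at position 106.
NcoI cuts after the first base of each site, so after position 106.
Linear molecule, 1 cut → 2 fragments:
  1–106 → 106 bp
  107–143 → 37 bp
Sorted largest to smallest: 106, 37 bp.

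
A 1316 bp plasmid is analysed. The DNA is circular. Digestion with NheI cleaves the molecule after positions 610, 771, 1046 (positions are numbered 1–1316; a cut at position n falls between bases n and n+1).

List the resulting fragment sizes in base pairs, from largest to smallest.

880, 275, 161 bp

Circular molecule, 3 cuts → 3 fragments:
  771 − 610 = 161 bp
  1046 − 771 = 275 bp
  wrap: 1316 − 1046 + 610 = 880 bp
Sorted largest to smallest: 880, 275, 161 bp.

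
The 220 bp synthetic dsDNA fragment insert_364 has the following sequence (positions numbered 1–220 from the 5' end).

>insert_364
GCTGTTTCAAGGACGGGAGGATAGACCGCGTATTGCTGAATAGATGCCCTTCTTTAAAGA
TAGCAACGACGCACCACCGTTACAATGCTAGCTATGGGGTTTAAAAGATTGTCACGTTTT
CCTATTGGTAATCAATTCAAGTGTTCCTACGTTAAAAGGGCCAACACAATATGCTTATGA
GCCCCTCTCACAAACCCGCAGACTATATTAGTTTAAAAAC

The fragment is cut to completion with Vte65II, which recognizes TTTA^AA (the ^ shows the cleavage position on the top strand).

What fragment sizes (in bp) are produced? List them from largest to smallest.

112, 56, 47, 5 bp

Vte65II sites (TTTAAA) start at positions 53, 100, 212.
Vte65II cuts after base 4 of each site, so after positions 56, 103, 215.
Linear molecule, 3 cuts → 4 fragments:
  1–56 → 56 bp
  57–103 → 47 bp
  104–215 → 112 bp
  216–220 → 5 bp
Sorted largest to smallest: 112, 56, 47, 5 bp.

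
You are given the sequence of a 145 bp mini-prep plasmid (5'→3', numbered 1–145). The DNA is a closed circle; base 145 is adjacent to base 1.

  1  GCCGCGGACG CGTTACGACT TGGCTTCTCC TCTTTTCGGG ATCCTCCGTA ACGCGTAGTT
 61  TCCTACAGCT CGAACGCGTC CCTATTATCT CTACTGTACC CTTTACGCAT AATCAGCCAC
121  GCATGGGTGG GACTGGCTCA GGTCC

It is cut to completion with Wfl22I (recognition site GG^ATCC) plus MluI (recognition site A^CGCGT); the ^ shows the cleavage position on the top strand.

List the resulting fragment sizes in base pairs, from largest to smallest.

The Wfl22I site (GGATCC) starts at position 39.
Wfl22I cuts after base 2 of each site, so after position 40.
MluI sites (ACGCGT) start at positions 8, 51, 74.
MluI cuts after the first base of each site, so after positions 8, 51, 74.
Combined cut positions: 8, 40, 51, 74.
Circular molecule, 4 cuts → 4 fragments:
  9–40 → 32 bp
  41–51 → 11 bp
  52–74 → 23 bp
  75–145 then 1–8 → 71 + 8 = 79 bp
Sorted largest to smallest: 79, 32, 23, 11 bp.

79, 32, 23, 11 bp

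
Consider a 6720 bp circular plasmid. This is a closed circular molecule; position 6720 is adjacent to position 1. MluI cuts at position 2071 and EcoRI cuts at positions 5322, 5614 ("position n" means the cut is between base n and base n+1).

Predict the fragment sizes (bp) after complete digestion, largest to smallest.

Combined cut positions (sorted): 2071, 5322, 5614.
Circular molecule, 3 cuts → 3 fragments:
  5322 − 2071 = 3251 bp
  5614 − 5322 = 292 bp
  wrap: 6720 − 5614 + 2071 = 3177 bp
Sorted largest to smallest: 3251, 3177, 292 bp.

3251, 3177, 292 bp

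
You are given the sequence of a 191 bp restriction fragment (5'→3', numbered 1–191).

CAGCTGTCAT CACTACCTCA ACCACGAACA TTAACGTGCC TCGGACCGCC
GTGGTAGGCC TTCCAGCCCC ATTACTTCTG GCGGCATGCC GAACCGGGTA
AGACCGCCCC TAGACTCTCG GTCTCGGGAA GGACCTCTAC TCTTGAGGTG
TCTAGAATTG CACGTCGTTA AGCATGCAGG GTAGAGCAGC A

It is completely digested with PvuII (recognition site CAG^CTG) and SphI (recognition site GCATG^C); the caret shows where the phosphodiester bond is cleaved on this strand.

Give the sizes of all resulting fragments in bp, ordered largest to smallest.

88, 85, 15, 3 bp

The PvuII site (CAGCTG) starts at position 1.
PvuII cuts after base 3 of each site, so after position 3.
SphI sites (GCATGC) start at positions 84, 172.
SphI cuts after base 5 of each site (before the last base), so after positions 88, 176.
Combined cut positions: 3, 88, 176.
Linear molecule, 3 cuts → 4 fragments:
  1–3 → 3 bp
  4–88 → 85 bp
  89–176 → 88 bp
  177–191 → 15 bp
Sorted largest to smallest: 88, 85, 15, 3 bp.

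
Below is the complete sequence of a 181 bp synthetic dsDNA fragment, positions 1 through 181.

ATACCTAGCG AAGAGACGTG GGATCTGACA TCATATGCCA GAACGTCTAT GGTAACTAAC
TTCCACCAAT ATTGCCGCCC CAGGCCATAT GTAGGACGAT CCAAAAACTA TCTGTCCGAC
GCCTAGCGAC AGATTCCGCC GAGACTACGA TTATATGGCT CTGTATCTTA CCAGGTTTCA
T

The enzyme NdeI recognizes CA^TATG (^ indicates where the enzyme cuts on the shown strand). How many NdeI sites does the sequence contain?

2

CATATG occurs starting at positions 32, 86.
NdeI cuts at 2 sites.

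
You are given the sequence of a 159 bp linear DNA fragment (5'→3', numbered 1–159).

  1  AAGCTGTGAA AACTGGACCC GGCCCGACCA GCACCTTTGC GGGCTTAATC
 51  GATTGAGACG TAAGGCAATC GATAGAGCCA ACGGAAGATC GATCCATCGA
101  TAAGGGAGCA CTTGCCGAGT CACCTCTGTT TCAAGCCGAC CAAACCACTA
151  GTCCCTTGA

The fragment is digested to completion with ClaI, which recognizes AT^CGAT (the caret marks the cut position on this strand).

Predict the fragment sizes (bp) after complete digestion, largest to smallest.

ClaI sites (ATCGAT) start at positions 48, 68, 88, 96.
ClaI cuts after base 2 of each site, so after positions 49, 69, 89, 97.
Linear molecule, 4 cuts → 5 fragments:
  1–49 → 49 bp
  50–69 → 20 bp
  70–89 → 20 bp
  90–97 → 8 bp
  98–159 → 62 bp
Sorted largest to smallest: 62, 49, 20, 20, 8 bp.

62, 49, 20, 20, 8 bp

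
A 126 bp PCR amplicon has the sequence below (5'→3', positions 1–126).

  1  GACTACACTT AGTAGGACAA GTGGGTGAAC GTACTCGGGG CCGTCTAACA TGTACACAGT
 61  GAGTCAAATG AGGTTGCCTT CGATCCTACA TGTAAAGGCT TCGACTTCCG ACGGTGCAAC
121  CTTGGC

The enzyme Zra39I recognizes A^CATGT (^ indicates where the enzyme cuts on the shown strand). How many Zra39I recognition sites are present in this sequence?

ACATGT occurs starting at positions 48, 88.
Zra39I cuts at 2 sites.

2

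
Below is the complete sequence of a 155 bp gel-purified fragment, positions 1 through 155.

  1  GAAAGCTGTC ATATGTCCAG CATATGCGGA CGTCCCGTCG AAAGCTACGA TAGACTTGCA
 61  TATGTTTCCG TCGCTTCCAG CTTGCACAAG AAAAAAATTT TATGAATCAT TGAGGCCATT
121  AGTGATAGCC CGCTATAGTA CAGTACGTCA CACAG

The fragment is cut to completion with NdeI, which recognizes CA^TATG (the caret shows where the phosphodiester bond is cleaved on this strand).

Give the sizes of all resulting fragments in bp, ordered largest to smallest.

NdeI sites (CATATG) start at positions 10, 21, 59.
NdeI cuts after base 2 of each site, so after positions 11, 22, 60.
Linear molecule, 3 cuts → 4 fragments:
  1–11 → 11 bp
  12–22 → 11 bp
  23–60 → 38 bp
  61–155 → 95 bp
Sorted largest to smallest: 95, 38, 11, 11 bp.

95, 38, 11, 11 bp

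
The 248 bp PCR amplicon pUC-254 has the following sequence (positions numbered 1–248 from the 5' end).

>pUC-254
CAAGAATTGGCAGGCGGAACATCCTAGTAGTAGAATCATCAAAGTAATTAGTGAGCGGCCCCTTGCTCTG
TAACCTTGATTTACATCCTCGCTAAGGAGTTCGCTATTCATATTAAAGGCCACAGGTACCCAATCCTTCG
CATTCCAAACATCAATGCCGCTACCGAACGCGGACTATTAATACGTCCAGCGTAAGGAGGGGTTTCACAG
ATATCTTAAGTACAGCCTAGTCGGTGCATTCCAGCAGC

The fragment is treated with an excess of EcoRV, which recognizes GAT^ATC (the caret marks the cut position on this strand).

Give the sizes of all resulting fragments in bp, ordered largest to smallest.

212, 36 bp

The EcoRV site (GATATC) starts at position 210.
EcoRV cuts after base 3 of each site, so after position 212.
Linear molecule, 1 cut → 2 fragments:
  1–212 → 212 bp
  213–248 → 36 bp
Sorted largest to smallest: 212, 36 bp.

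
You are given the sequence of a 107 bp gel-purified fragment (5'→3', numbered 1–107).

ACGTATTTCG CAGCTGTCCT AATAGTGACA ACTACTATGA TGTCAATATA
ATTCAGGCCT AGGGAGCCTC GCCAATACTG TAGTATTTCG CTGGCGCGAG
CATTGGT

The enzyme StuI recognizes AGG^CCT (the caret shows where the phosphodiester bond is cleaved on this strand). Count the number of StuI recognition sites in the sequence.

1

AGGCCT occurs starting at position 55.
StuI cuts at 1 site.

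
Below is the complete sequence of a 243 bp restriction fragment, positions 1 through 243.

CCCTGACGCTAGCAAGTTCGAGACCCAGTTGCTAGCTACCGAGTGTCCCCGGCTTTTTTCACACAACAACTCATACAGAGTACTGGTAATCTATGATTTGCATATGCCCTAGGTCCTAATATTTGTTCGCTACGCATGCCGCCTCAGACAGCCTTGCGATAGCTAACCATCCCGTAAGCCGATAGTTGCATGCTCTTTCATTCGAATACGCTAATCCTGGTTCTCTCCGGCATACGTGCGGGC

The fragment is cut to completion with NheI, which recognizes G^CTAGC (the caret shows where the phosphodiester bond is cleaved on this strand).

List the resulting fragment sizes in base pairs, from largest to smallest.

212, 23, 8 bp

NheI sites (GCTAGC) start at positions 8, 31.
NheI cuts after the first base of each site, so after positions 8, 31.
Linear molecule, 2 cuts → 3 fragments:
  1–8 → 8 bp
  9–31 → 23 bp
  32–243 → 212 bp
Sorted largest to smallest: 212, 23, 8 bp.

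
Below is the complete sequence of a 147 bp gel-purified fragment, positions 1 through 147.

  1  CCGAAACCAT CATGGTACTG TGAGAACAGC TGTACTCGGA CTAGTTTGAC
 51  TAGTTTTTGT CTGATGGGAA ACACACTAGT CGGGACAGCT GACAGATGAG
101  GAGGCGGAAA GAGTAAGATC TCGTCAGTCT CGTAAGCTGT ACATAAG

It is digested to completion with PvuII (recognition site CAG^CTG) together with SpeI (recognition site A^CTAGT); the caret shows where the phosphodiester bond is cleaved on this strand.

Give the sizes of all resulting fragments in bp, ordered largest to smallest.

PvuII sites (CAGCTG) start at positions 27, 86.
PvuII cuts after base 3 of each site, so after positions 29, 88.
SpeI sites (ACTAGT) start at positions 40, 49, 75.
SpeI cuts after the first base of each site, so after positions 40, 49, 75.
Combined cut positions: 29, 40, 49, 75, 88.
Linear molecule, 5 cuts → 6 fragments:
  1–29 → 29 bp
  30–40 → 11 bp
  41–49 → 9 bp
  50–75 → 26 bp
  76–88 → 13 bp
  89–147 → 59 bp
Sorted largest to smallest: 59, 29, 26, 13, 11, 9 bp.

59, 29, 26, 13, 11, 9 bp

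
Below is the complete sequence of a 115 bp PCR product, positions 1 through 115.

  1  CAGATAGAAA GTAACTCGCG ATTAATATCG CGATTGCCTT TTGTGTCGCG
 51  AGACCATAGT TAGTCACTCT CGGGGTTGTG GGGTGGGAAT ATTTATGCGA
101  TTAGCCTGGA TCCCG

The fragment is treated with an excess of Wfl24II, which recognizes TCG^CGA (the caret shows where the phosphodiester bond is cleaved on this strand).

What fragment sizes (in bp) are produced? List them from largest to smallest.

67, 18, 18, 12 bp

Wfl24II sites (TCGCGA) start at positions 16, 28, 46.
Wfl24II cuts after base 3 of each site, so after positions 18, 30, 48.
Linear molecule, 3 cuts → 4 fragments:
  1–18 → 18 bp
  19–30 → 12 bp
  31–48 → 18 bp
  49–115 → 67 bp
Sorted largest to smallest: 67, 18, 18, 12 bp.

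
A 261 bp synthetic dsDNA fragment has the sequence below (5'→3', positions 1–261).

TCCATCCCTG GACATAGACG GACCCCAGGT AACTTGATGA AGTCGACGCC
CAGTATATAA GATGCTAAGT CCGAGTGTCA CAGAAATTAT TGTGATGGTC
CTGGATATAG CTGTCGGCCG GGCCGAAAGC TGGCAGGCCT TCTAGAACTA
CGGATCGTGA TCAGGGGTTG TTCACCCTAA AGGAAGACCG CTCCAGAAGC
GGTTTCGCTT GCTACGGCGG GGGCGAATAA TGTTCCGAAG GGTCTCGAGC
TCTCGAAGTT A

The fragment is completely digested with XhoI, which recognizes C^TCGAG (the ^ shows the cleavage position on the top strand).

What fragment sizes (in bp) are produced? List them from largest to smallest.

The XhoI site (CTCGAG) starts at position 244.
XhoI cuts after the first base of each site, so after position 244.
Linear molecule, 1 cut → 2 fragments:
  1–244 → 244 bp
  245–261 → 17 bp
Sorted largest to smallest: 244, 17 bp.

244, 17 bp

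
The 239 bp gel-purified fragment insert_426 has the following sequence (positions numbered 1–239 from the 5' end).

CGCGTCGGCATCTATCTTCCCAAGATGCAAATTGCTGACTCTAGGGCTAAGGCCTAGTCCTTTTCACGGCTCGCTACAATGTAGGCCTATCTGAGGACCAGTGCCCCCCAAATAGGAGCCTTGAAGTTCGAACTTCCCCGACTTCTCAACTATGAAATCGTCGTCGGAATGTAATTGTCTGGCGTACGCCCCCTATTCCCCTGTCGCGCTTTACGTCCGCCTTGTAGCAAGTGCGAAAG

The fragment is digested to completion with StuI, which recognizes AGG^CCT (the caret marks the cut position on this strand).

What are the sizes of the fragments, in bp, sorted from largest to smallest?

154, 52, 33 bp

StuI sites (AGGCCT) start at positions 50, 83.
StuI cuts after base 3 of each site, so after positions 52, 85.
Linear molecule, 2 cuts → 3 fragments:
  1–52 → 52 bp
  53–85 → 33 bp
  86–239 → 154 bp
Sorted largest to smallest: 154, 52, 33 bp.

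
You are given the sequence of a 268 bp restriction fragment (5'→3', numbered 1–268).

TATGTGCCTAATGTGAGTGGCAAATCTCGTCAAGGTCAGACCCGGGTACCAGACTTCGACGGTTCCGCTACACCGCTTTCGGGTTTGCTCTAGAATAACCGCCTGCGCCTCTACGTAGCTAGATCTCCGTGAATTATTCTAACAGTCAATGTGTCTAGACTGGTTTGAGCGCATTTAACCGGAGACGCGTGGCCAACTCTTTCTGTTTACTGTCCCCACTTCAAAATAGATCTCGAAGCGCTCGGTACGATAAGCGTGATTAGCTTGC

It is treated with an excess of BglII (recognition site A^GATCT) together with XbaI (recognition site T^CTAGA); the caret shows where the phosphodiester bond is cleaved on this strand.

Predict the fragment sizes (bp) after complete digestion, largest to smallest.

89, 74, 40, 33, 32 bp

BglII sites (AGATCT) start at positions 121, 228.
BglII cuts after the first base of each site, so after positions 121, 228.
XbaI sites (TCTAGA) start at positions 89, 154.
XbaI cuts after the first base of each site, so after positions 89, 154.
Combined cut positions: 89, 121, 154, 228.
Linear molecule, 4 cuts → 5 fragments:
  1–89 → 89 bp
  90–121 → 32 bp
  122–154 → 33 bp
  155–228 → 74 bp
  229–268 → 40 bp
Sorted largest to smallest: 89, 74, 40, 33, 32 bp.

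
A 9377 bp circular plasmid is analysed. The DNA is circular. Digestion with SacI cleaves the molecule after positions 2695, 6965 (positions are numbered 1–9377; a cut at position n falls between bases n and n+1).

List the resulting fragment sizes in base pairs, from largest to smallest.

Circular molecule, 2 cuts → 2 fragments:
  6965 − 2695 = 4270 bp
  wrap: 9377 − 6965 + 2695 = 5107 bp
Sorted largest to smallest: 5107, 4270 bp.

5107, 4270 bp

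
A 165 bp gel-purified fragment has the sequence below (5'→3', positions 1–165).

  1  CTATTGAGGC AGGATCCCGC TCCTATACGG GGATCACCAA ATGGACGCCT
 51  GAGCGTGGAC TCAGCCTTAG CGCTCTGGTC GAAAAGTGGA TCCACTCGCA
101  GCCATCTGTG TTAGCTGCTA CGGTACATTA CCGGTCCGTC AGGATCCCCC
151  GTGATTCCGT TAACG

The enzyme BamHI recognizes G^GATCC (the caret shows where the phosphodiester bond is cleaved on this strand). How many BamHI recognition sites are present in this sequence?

3

GGATCC occurs starting at positions 12, 88, 142.
BamHI cuts at 3 sites.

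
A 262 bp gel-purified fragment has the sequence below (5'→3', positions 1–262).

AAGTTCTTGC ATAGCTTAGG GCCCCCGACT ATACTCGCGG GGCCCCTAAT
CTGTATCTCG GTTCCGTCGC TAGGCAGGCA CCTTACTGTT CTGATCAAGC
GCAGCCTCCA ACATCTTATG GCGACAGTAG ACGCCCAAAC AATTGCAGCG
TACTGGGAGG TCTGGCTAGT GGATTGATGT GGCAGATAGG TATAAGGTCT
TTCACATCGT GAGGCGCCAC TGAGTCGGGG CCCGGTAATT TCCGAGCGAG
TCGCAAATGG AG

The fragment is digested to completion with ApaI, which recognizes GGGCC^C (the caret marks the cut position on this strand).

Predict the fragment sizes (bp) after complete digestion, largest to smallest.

ApaI sites (GGGCCC) start at positions 19, 40, 228.
ApaI cuts after base 5 of each site (before the last base), so after positions 23, 44, 232.
Linear molecule, 3 cuts → 4 fragments:
  1–23 → 23 bp
  24–44 → 21 bp
  45–232 → 188 bp
  233–262 → 30 bp
Sorted largest to smallest: 188, 30, 23, 21 bp.

188, 30, 23, 21 bp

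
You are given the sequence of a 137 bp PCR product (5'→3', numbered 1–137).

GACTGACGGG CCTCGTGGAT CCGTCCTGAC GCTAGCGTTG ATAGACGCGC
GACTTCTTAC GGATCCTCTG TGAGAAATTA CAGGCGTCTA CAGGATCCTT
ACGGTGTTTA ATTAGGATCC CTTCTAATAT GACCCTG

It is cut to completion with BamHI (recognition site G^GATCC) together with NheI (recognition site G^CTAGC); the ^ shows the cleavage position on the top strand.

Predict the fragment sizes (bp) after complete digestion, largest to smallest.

32, 30, 22, 22, 17, 14 bp

BamHI sites (GGATCC) start at positions 17, 61, 93, 115.
BamHI cuts after the first base of each site, so after positions 17, 61, 93, 115.
The NheI site (GCTAGC) starts at position 31.
NheI cuts after the first base of each site, so after position 31.
Combined cut positions: 17, 31, 61, 93, 115.
Linear molecule, 5 cuts → 6 fragments:
  1–17 → 17 bp
  18–31 → 14 bp
  32–61 → 30 bp
  62–93 → 32 bp
  94–115 → 22 bp
  116–137 → 22 bp
Sorted largest to smallest: 32, 30, 22, 22, 17, 14 bp.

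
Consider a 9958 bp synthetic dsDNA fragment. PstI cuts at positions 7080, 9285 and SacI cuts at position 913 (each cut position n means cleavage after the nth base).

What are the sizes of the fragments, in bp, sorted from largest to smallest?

6167, 2205, 913, 673 bp

Combined cut positions (sorted): 913, 7080, 9285.
Linear molecule, 3 cuts → 4 fragments:
  913 − 0 = 913 bp
  7080 − 913 = 6167 bp
  9285 − 7080 = 2205 bp
  9958 − 9285 = 673 bp
Sorted largest to smallest: 6167, 2205, 913, 673 bp.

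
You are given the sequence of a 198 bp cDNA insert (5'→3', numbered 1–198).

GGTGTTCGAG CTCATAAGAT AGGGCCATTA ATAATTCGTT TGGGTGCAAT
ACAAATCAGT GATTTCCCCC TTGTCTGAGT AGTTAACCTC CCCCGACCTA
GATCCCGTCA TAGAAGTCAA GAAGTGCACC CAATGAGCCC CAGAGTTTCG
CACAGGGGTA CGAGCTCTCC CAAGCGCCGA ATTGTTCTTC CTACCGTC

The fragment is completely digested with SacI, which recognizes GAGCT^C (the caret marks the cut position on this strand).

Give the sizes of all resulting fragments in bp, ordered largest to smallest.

154, 32, 12 bp

SacI sites (GAGCTC) start at positions 8, 162.
SacI cuts after base 5 of each site (before the last base), so after positions 12, 166.
Linear molecule, 2 cuts → 3 fragments:
  1–12 → 12 bp
  13–166 → 154 bp
  167–198 → 32 bp
Sorted largest to smallest: 154, 32, 12 bp.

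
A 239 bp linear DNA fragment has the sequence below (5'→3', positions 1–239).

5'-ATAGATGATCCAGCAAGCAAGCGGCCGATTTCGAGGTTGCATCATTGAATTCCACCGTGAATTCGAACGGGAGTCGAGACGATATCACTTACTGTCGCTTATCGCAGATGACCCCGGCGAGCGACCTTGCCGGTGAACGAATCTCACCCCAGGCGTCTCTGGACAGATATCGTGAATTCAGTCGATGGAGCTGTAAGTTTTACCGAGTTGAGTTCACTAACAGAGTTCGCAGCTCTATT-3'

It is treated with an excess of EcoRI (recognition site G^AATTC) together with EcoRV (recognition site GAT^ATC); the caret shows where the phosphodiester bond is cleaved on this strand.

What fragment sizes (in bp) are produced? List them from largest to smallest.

85, 65, 47, 24, 12, 6 bp

EcoRI sites (GAATTC) start at positions 47, 59, 174.
EcoRI cuts after the first base of each site, so after positions 47, 59, 174.
EcoRV sites (GATATC) start at positions 81, 166.
EcoRV cuts after base 3 of each site, so after positions 83, 168.
Combined cut positions: 47, 59, 83, 168, 174.
Linear molecule, 5 cuts → 6 fragments:
  1–47 → 47 bp
  48–59 → 12 bp
  60–83 → 24 bp
  84–168 → 85 bp
  169–174 → 6 bp
  175–239 → 65 bp
Sorted largest to smallest: 85, 65, 47, 24, 12, 6 bp.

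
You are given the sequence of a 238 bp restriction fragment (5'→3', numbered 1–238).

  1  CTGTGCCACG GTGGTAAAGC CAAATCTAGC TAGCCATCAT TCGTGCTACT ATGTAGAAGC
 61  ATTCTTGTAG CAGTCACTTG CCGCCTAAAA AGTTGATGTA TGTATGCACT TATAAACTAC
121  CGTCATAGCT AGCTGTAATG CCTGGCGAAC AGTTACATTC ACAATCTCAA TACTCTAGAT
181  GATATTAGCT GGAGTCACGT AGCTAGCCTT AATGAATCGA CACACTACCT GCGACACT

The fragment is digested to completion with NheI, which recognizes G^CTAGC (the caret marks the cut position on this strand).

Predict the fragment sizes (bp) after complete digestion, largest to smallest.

NheI sites (GCTAGC) start at positions 29, 128, 202.
NheI cuts after the first base of each site, so after positions 29, 128, 202.
Linear molecule, 3 cuts → 4 fragments:
  1–29 → 29 bp
  30–128 → 99 bp
  129–202 → 74 bp
  203–238 → 36 bp
Sorted largest to smallest: 99, 74, 36, 29 bp.

99, 74, 36, 29 bp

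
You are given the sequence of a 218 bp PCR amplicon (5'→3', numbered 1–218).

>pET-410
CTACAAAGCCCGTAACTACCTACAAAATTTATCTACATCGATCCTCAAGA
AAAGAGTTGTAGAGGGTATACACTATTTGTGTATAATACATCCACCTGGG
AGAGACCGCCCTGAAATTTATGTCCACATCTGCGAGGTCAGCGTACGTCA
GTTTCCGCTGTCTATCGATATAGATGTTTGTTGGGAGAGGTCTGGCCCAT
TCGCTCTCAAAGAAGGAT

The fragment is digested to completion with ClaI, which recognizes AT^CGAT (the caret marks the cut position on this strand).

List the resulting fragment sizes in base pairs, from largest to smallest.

127, 53, 38 bp

ClaI sites (ATCGAT) start at positions 37, 164.
ClaI cuts after base 2 of each site, so after positions 38, 165.
Linear molecule, 2 cuts → 3 fragments:
  1–38 → 38 bp
  39–165 → 127 bp
  166–218 → 53 bp
Sorted largest to smallest: 127, 53, 38 bp.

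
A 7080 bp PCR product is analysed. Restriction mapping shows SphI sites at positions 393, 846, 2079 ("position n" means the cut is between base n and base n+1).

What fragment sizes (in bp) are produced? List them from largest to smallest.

Linear molecule, 3 cuts → 4 fragments:
  393 − 0 = 393 bp
  846 − 393 = 453 bp
  2079 − 846 = 1233 bp
  7080 − 2079 = 5001 bp
Sorted largest to smallest: 5001, 1233, 453, 393 bp.

5001, 1233, 453, 393 bp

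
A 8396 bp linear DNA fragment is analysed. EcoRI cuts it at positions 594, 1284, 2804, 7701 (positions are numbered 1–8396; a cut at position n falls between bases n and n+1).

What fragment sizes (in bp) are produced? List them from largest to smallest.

Linear molecule, 4 cuts → 5 fragments:
  594 − 0 = 594 bp
  1284 − 594 = 690 bp
  2804 − 1284 = 1520 bp
  7701 − 2804 = 4897 bp
  8396 − 7701 = 695 bp
Sorted largest to smallest: 4897, 1520, 695, 690, 594 bp.

4897, 1520, 695, 690, 594 bp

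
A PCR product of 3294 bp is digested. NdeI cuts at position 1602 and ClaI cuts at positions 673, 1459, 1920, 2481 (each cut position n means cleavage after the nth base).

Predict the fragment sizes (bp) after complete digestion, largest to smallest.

813, 786, 673, 561, 318, 143 bp

Combined cut positions (sorted): 673, 1459, 1602, 1920, 2481.
Linear molecule, 5 cuts → 6 fragments:
  673 − 0 = 673 bp
  1459 − 673 = 786 bp
  1602 − 1459 = 143 bp
  1920 − 1602 = 318 bp
  2481 − 1920 = 561 bp
  3294 − 2481 = 813 bp
Sorted largest to smallest: 813, 786, 673, 561, 318, 143 bp.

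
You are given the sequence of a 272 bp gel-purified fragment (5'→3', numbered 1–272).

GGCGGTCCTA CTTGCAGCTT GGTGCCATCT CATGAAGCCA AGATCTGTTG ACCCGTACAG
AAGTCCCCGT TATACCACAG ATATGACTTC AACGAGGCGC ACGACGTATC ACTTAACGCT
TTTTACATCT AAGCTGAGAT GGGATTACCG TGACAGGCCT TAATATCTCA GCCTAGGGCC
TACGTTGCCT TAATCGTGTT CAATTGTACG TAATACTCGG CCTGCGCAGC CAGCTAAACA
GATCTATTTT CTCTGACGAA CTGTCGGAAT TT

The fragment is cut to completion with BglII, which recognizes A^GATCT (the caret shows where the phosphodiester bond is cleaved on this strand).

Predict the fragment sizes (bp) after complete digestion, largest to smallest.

199, 41, 32 bp

BglII sites (AGATCT) start at positions 41, 240.
BglII cuts after the first base of each site, so after positions 41, 240.
Linear molecule, 2 cuts → 3 fragments:
  1–41 → 41 bp
  42–240 → 199 bp
  241–272 → 32 bp
Sorted largest to smallest: 199, 41, 32 bp.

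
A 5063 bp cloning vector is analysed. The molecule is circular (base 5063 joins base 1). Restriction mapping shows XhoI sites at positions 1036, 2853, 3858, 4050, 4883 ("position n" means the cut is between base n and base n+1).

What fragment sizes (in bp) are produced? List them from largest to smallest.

Circular molecule, 5 cuts → 5 fragments:
  2853 − 1036 = 1817 bp
  3858 − 2853 = 1005 bp
  4050 − 3858 = 192 bp
  4883 − 4050 = 833 bp
  wrap: 5063 − 4883 + 1036 = 1216 bp
Sorted largest to smallest: 1817, 1216, 1005, 833, 192 bp.

1817, 1216, 1005, 833, 192 bp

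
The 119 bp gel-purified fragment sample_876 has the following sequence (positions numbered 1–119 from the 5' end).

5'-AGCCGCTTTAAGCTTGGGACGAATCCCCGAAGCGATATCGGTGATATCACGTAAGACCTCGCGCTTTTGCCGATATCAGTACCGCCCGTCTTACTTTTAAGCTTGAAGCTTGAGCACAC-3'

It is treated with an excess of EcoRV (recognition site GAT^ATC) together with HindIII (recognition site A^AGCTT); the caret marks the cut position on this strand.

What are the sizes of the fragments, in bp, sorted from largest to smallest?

29, 26, 25, 13, 10, 9, 7 bp

EcoRV sites (GATATC) start at positions 34, 43, 72.
EcoRV cuts after base 3 of each site, so after positions 36, 45, 74.
HindIII sites (AAGCTT) start at positions 10, 99, 106.
HindIII cuts after the first base of each site, so after positions 10, 99, 106.
Combined cut positions: 10, 36, 45, 74, 99, 106.
Linear molecule, 6 cuts → 7 fragments:
  1–10 → 10 bp
  11–36 → 26 bp
  37–45 → 9 bp
  46–74 → 29 bp
  75–99 → 25 bp
  100–106 → 7 bp
  107–119 → 13 bp
Sorted largest to smallest: 29, 26, 25, 13, 10, 9, 7 bp.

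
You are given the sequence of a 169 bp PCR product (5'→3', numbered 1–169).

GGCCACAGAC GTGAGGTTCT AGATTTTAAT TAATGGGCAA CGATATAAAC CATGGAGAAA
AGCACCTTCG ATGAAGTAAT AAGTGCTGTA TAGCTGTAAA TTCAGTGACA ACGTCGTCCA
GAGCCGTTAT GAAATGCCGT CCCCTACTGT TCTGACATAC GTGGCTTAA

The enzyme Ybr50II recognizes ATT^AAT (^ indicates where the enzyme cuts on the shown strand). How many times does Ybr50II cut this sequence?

1

ATTAAT occurs starting at position 29.
Ybr50II cuts at 1 site.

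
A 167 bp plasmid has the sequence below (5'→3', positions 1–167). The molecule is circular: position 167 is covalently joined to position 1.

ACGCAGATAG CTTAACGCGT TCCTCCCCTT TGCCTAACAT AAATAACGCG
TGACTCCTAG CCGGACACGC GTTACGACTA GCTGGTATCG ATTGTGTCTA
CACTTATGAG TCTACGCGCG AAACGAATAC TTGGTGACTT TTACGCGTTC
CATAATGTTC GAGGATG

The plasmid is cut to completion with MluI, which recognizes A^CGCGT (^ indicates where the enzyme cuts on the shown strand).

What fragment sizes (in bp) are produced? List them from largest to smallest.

76, 39, 31, 21 bp

MluI sites (ACGCGT) start at positions 15, 46, 67, 143.
MluI cuts after the first base of each site, so after positions 15, 46, 67, 143.
Circular molecule, 4 cuts → 4 fragments:
  16–46 → 31 bp
  47–67 → 21 bp
  68–143 → 76 bp
  144–167 then 1–15 → 24 + 15 = 39 bp
Sorted largest to smallest: 76, 39, 31, 21 bp.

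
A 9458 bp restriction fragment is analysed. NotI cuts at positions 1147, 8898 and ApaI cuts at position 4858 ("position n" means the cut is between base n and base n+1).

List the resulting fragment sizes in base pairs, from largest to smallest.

4040, 3711, 1147, 560 bp

Combined cut positions (sorted): 1147, 4858, 8898.
Linear molecule, 3 cuts → 4 fragments:
  1147 − 0 = 1147 bp
  4858 − 1147 = 3711 bp
  8898 − 4858 = 4040 bp
  9458 − 8898 = 560 bp
Sorted largest to smallest: 4040, 3711, 1147, 560 bp.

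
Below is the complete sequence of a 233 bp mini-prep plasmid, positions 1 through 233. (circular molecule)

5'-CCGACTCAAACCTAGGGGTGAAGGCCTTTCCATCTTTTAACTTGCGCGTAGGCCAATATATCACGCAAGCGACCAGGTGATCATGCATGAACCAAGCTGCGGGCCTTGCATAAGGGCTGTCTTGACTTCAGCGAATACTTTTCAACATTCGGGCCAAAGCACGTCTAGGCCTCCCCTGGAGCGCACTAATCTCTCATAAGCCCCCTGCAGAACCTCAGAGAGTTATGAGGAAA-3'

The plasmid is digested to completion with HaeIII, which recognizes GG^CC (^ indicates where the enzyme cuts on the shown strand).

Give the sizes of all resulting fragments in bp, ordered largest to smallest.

88, 51, 50, 28, 16 bp

HaeIII sites (GGCC) start at positions 23, 51, 102, 152, 168.
HaeIII cuts after base 2 of each site, so after positions 24, 52, 103, 153, 169.
Circular molecule, 5 cuts → 5 fragments:
  25–52 → 28 bp
  53–103 → 51 bp
  104–153 → 50 bp
  154–169 → 16 bp
  170–233 then 1–24 → 64 + 24 = 88 bp
Sorted largest to smallest: 88, 51, 50, 28, 16 bp.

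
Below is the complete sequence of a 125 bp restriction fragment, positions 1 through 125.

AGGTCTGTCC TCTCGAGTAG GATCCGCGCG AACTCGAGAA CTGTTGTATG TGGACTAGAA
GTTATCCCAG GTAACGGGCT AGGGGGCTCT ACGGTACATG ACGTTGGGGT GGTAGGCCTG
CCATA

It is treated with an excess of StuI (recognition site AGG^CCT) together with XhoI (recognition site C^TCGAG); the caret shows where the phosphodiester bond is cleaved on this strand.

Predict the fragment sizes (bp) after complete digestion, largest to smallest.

The StuI site (AGGCCT) starts at position 114.
StuI cuts after base 3 of each site, so after position 116.
XhoI sites (CTCGAG) start at positions 12, 33.
XhoI cuts after the first base of each site, so after positions 12, 33.
Combined cut positions: 12, 33, 116.
Linear molecule, 3 cuts → 4 fragments:
  1–12 → 12 bp
  13–33 → 21 bp
  34–116 → 83 bp
  117–125 → 9 bp
Sorted largest to smallest: 83, 21, 12, 9 bp.

83, 21, 12, 9 bp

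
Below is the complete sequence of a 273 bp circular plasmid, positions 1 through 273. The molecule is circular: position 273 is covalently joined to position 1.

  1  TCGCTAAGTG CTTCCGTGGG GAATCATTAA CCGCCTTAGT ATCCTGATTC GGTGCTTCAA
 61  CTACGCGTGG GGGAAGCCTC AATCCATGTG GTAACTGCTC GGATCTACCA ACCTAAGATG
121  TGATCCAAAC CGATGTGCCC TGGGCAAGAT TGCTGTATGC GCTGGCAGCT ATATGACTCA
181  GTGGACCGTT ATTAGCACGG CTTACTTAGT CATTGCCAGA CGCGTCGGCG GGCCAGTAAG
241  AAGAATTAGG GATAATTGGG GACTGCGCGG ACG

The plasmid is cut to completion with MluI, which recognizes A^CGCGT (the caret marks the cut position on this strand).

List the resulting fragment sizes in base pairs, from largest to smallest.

MluI sites (ACGCGT) start at positions 63, 220.
MluI cuts after the first base of each site, so after positions 63, 220.
Circular molecule, 2 cuts → 2 fragments:
  64–220 → 157 bp
  221–273 then 1–63 → 53 + 63 = 116 bp
Sorted largest to smallest: 157, 116 bp.

157, 116 bp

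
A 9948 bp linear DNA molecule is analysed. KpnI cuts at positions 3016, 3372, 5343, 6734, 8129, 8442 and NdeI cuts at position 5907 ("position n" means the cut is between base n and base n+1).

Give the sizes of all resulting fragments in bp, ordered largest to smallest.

Combined cut positions (sorted): 3016, 3372, 5343, 5907, 6734, 8129, 8442.
Linear molecule, 7 cuts → 8 fragments:
  3016 − 0 = 3016 bp
  3372 − 3016 = 356 bp
  5343 − 3372 = 1971 bp
  5907 − 5343 = 564 bp
  6734 − 5907 = 827 bp
  8129 − 6734 = 1395 bp
  8442 − 8129 = 313 bp
  9948 − 8442 = 1506 bp
Sorted largest to smallest: 3016, 1971, 1506, 1395, 827, 564, 356, 313 bp.

3016, 1971, 1506, 1395, 827, 564, 356, 313 bp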